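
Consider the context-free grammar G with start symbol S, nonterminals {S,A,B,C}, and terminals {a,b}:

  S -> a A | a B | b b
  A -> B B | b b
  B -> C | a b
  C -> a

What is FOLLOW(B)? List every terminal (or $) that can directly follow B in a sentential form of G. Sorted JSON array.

Compute FIRST by fixpoint:
iter 1:
  A via A→b b: +{b}
  B via B→a b: +{a}
  C via C→a: +{a}
  S via S→a A: +{a}
  S via S→b b: +{b}
  FIRST(S)={a,b}  FIRST(A)={b}  FIRST(B)={a}  FIRST(C)={a}
iter 2:
  A via A→B B: +{a}
  FIRST(S)={a,b}  FIRST(A)={a,b}  FIRST(B)={a}  FIRST(C)={a}
iter 3: — fixpoint
  FIRST(S)={a,b}  FIRST(A)={a,b}  FIRST(B)={a}  FIRST(C)={a}

FOLLOW iteration:
FOLLOW(S) := {$}
iter 1:
  A→B B: FOLLOW(B) ⊇ FIRST(B) = {a}; new: +{a}
  B→C: FOLLOW(C) ⊇ FOLLOW(B) ⊇ {a}; new: +{a}
  S→a A: FOLLOW(A) ⊇ FOLLOW(S) ⊇ {$}; new: +{$}
  S→a B: FOLLOW(B) ⊇ FOLLOW(S) ⊇ {$}; new: +{$}
  FOLLOW(S)={$}  FOLLOW(A)={$}  FOLLOW(B)={$,a}  FOLLOW(C)={a}
iter 2:
  B→C: FOLLOW(C) ⊇ FOLLOW(B) ⊇ {$,a}; new: +{$}
  FOLLOW(S)={$}  FOLLOW(A)={$}  FOLLOW(B)={$,a}  FOLLOW(C)={$,a}
iter 3: (stable)
  FOLLOW(S)={$}  FOLLOW(A)={$}  FOLLOW(B)={$,a}  FOLLOW(C)={$,a}

FOLLOW(B) = ["$", "a"]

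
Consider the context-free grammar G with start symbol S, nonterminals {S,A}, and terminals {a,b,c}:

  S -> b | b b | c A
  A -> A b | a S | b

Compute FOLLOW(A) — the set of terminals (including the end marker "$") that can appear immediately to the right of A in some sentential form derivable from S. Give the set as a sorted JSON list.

Compute FIRST by fixpoint:
iter 1:
  A via A→a S: +{a}
  A via A→b: +{b}
  S via S→b: +{b}
  S via S→c A: +{c}
  FIRST(S)={b,c}  FIRST(A)={a,b}
iter 2: (stable)
  FIRST(S)={b,c}  FIRST(A)={a,b}

FOLLOW sets:
initialize: $ ∈ FOLLOW(S)
pass 1:
  A→A b: FOLLOW(A) ⊇ FIRST(b) = {b}; new: +{b}
  A→a S: FOLLOW(S) ⊇ FOLLOW(A) ⊇ {b}; new: +{b}
  S→c A: FOLLOW(A) ⊇ FOLLOW(S) ⊇ {$,b}; new: +{$}
  FOLLOW(S)={$,b}  FOLLOW(A)={$,b}
pass 2: (stable)
  FOLLOW(S)={$,b}  FOLLOW(A)={$,b}

FOLLOW(A) = ["$", "b"]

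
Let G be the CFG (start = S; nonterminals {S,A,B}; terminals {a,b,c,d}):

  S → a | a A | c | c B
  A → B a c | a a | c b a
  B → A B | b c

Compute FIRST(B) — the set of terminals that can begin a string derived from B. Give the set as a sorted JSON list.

Compute FIRST by fixpoint:
[1]
  A via A→a a: +{a}
  A via A→c b a: +{c}
  B via B→A B: +{a,c}
  B via B→b c: +{b}
  S via S→a: +{a}
  S via S→c: +{c}
  FIRST[S]={a,c}  FIRST[A]={a,c}  FIRST[B]={a,b,c}
[2]
  A via A→B a c: +{b}
  FIRST[S]={a,c}  FIRST[A]={a,b,c}  FIRST[B]={a,b,c}
[3] (stable)
  FIRST[S]={a,c}  FIRST[A]={a,b,c}  FIRST[B]={a,b,c}

FIRST(B) = ["a", "b", "c"]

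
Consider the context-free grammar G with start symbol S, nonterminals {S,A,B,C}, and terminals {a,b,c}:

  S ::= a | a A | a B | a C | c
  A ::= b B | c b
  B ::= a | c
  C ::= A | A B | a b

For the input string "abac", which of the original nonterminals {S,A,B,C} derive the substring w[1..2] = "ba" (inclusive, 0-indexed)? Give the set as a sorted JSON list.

CNF form of G:
  S -> T2 A | T2 B | T2 C | a | c
  A -> T0 B | T1 T0
  B -> a | c
  C -> A B | T0 B | T1 T0 | T2 T0
  T0 -> b
  T1 -> c
  T2 -> a

CYK table (by increasing span) — only the sub-triangle for w[1..2]:
  T[1,1] 'b' = {T0}  orig:{}
  T[2,2] 'a' = {B,S,T2}  orig:{B,S}
  T[1,2] 'ba' = {A,C}

Original NTs in T[1,2] deriving "ba": ["A", "C"]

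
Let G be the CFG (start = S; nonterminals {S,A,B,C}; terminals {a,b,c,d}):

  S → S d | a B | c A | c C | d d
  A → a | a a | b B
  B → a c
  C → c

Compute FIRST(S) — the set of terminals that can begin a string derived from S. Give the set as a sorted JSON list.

Compute FIRST by fixpoint:
[1]
  A via A→a: +{a}
  A via A→b B: +{b}
  B via B→a c: +{a}
  C via C→c: +{c}
  S via S→a B: +{a}
  S via S→c A: +{c}
  S via S→d d: +{d}
  FIRST(S)={a,c,d}  FIRST(A)={a,b}  FIRST(B)={a}  FIRST(C)={c}
[2] done
  FIRST(S)={a,c,d}  FIRST(A)={a,b}  FIRST(B)={a}  FIRST(C)={c}

FIRST(S) = ["a", "c", "d"]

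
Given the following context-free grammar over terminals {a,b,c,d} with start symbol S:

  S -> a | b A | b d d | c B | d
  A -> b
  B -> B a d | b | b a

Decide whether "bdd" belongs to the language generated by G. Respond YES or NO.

CNF form of G:
  S -> T2 A | T2 X5 | T3 B | a | d
  A -> b
  B -> B X4 | T2 T0 | b
  T0 -> a
  T1 -> d
  T2 -> b
  T3 -> c
  X4 -> T0 T1
  X5 -> T1 T1

CYK fill:
  cell(0,0) b: {A,B,T2}  orig:{A,B}
  cell(1,1) d: {S,T1}  orig:{S}
  cell(2,2) d: {S,T1}  orig:{S}
  cell(0,1) bd: ∅
  cell(1,2) dd: {X5}  orig:{}
  cell(0,2) bdd: {S}

S ∈ T[0,2] ⇒ YES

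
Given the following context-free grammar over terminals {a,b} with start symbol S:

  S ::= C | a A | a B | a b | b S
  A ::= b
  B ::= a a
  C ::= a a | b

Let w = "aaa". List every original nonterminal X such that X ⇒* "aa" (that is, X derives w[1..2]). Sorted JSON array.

CNF form of G:
  S -> T0 A | T0 B | T0 T0 | T0 T1 | T1 S | b
  A -> b
  B -> T0 T0
  C -> T0 T0 | b
  T0 -> a
  T1 -> b

CYK table (by increasing span) (cells [i..j] with 1 ≤ i ≤ j ≤ 2 only):
  cell(1,1) a: {T0}  orig:{}
  cell(2,2) a: {T0}  orig:{}
  cell(1,2) aa: {B,C,S}

Original NTs in T[1,2] deriving "aa": ["B", "C", "S"]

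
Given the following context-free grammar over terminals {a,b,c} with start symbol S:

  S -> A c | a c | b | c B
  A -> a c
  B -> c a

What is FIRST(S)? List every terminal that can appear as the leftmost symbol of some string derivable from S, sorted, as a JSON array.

Compute FIRST by fixpoint:
round 1:
  A via A→a c: +{a}
  B via B→c a: +{c}
  S via S→A c: +{a}
  S via S→b: +{b}
  S via S→c B: +{c}
  FIRST(S)={a,b,c}  FIRST(A)={a}  FIRST(B)={c}
round 2: done
  FIRST(S)={a,b,c}  FIRST(A)={a}  FIRST(B)={c}

FIRST(S) = ["a", "b", "c"]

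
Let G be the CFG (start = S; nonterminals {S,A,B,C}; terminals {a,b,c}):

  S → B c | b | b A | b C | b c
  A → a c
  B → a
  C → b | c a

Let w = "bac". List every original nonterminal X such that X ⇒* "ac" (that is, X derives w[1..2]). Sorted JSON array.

Convert to CNF:
  S -> B T1 | T2 A | T2 C | T2 T1 | b
  A -> T0 T1
  B -> a
  C -> T1 T0 | b
  T0 -> a
  T1 -> c
  T2 -> b

Fill CYK table bottom-up, restricted to cells inside w[1..2]:
  T[1,1] 'a' = {B,T0}  orig:{B}
  T[2,2] 'c' = {T1}  orig:{}
  T[1,2] 'ac' = {A,S}

Original NTs in T[1,2] deriving "ac": ["A", "S"]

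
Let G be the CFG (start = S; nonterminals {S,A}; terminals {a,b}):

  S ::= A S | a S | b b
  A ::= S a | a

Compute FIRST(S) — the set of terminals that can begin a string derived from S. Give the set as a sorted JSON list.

FIRST iteration:
[1]
  A via A→a: +{a}
  S via S→A S: +{a}
  S via S→b b: +{b}
  FIRST(S)={a,b}  FIRST(A)={a}
[2]
  A via A→S a: +{b}
  FIRST(S)={a,b}  FIRST(A)={a,b}
[3] (stable)
  FIRST(S)={a,b}  FIRST(A)={a,b}

FIRST(S) = ["a", "b"]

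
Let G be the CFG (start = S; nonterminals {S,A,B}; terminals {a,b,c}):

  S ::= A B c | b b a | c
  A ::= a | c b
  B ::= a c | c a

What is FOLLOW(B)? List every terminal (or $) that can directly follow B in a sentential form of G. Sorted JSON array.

Compute FIRST by fixpoint:
pass 1:
  A via A→a: +{a}
  A via A→c b: +{c}
  B via B→a c: +{a}
  B via B→c a: +{c}
  S via S→A B c: +{a,c}
  S via S→b b a: +{b}
  FIRST[S]={a,b,c}  FIRST[A]={a,c}  FIRST[B]={a,c}
pass 2: (stable)
  FIRST[S]={a,b,c}  FIRST[A]={a,c}  FIRST[B]={a,c}

FOLLOW sets:
FOLLOW(S) := {$}
iter 1:
  S→A B c: FOLLOW(A) ⊇ FIRST(B) = {a,c}; new: +{a,c}
  S→A B c: FOLLOW(B) ⊇ FIRST(c) = {c}; new: +{c}
  S: {$}  A: {a,c}  B: {c}
iter 2: (stable)
  S: {$}  A: {a,c}  B: {c}

FOLLOW(B) = ["c"]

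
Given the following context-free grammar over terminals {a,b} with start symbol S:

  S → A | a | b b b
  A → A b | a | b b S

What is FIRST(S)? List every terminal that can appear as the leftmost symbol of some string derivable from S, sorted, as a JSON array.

FIRST iteration:
iter 1:
  A via A→a: +{a}
  A via A→b b S: +{b}
  S via S→A: +{a,b}
  FIRST(S)={a,b}  FIRST(A)={a,b}
iter 2: (no change)
  FIRST(S)={a,b}  FIRST(A)={a,b}

FIRST(S) = ["a", "b"]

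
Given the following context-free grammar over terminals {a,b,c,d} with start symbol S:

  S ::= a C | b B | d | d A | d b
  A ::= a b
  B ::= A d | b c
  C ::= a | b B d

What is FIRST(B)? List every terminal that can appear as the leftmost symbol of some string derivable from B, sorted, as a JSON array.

Compute FIRST by fixpoint:
[1]
  A via A→a b: +{a}
  B via B→A d: +{a}
  B via B→b c: +{b}
  C via C→a: +{a}
  C via C→b B d: +{b}
  S via S→a C: +{a}
  S via S→b B: +{b}
  S via S→d: +{d}
  FIRST(S)={a,b,d}  FIRST(A)={a}  FIRST(B)={a,b}  FIRST(C)={a,b}
[2] (no change)
  FIRST(S)={a,b,d}  FIRST(A)={a}  FIRST(B)={a,b}  FIRST(C)={a,b}

FIRST(B) = ["a", "b"]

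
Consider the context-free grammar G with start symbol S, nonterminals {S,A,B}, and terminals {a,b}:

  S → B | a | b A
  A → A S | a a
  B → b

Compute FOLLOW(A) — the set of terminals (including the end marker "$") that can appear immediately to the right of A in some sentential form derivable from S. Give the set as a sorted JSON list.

FIRST iteration:
[1]
  A via A→a a: +{a}
  B via B→b: +{b}
  S via S→B: +{b}
  S via S→a: +{a}
  FIRST(S)={a,b}  FIRST(A)={a}  FIRST(B)={b}
[2] (stable)
  FIRST(S)={a,b}  FIRST(A)={a}  FIRST(B)={b}

FOLLOW iteration:
initialize: $ ∈ FOLLOW(S)
round 1:
  A→A S: FOLLOW(A) ⊇ FIRST(S) = {a,b}; new: +{a,b}
  A→A S: FOLLOW(S) ⊇ FOLLOW(A) ⊇ {a,b}; new: +{a,b}
  S→B: FOLLOW(B) ⊇ FOLLOW(S) ⊇ {$,a,b}; new: +{$,a,b}
  S→b A: FOLLOW(A) ⊇ FOLLOW(S) ⊇ {$,a,b}; new: +{$}
  S: {$,a,b}  A: {$,a,b}  B: {$,a,b}
round 2: (no change)
  S: {$,a,b}  A: {$,a,b}  B: {$,a,b}

FOLLOW(A) = ["$", "a", "b"]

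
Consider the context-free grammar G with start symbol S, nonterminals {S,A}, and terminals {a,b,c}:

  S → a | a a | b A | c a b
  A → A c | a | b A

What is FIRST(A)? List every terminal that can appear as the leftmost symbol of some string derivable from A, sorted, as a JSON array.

Compute FIRST by fixpoint:
iter 1:
  A via A→a: +{a}
  A via A→b A: +{b}
  S via S→a: +{a}
  S via S→b A: +{b}
  S via S→c a b: +{c}
  FIRST[S]={a,b,c}  FIRST[A]={a,b}
iter 2: (no change)
  FIRST[S]={a,b,c}  FIRST[A]={a,b}

FIRST(A) = ["a", "b"]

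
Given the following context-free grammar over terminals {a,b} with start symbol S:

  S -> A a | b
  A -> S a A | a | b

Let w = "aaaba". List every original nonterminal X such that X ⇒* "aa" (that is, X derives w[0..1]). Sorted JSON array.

Convert to CNF:
  S -> A T0 | b
  A -> S X1 | a | b
  T0 -> a
  X1 -> T0 A

Fill CYK table bottom-up — only the sub-triangle for w[0..1]:
  [0..0]={A,T0}  "a"  orig:{A}
  [1..1]={A,T0}  "a"  orig:{A}
  [0..1]={S,X1}  "aa"  orig:{S}

Original NTs in T[0,1] deriving "aa": ["S"]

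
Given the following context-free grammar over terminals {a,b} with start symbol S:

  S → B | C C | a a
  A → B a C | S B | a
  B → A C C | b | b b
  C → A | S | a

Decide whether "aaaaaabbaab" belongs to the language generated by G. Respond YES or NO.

CNF form of G:
  S -> A X6 | C C | T0 T0 | T1 T1 | b
  A -> B X2 | S B | a
  B -> A X3 | T1 T1 | b
  C -> A X4 | B X5 | C C | S B | T0 T0 | T1 T1 | a | b
  T0 -> a
  T1 -> b
  X2 -> T0 C
  X3 -> C C
  X4 -> C C
  X5 -> T0 C
  X6 -> C C

CYK fill:
  cell(0,0) a: {A,C,T0}  orig:{A,C}
  cell(1,1) a: {A,C,T0}  orig:{A,C}
  cell(2,2) a: {A,C,T0}  orig:{A,C}
  cell(3,3) a: {A,C,T0}  orig:{A,C}
  cell(4,4) a: {A,C,T0}  orig:{A,C}
  cell(5,5) a: {A,C,T0}  orig:{A,C}
  cell(6,6) b: {B,C,S,T1}  orig:{B,C,S}
  cell(7,7) b: {B,C,S,T1}  orig:{B,C,S}
  cell(8,8) a: {A,C,T0}  orig:{A,C}
  cell(9,9) a: {A,C,T0}  orig:{A,C}
  cell(10,10) b: {B,C,S,T1}  orig:{B,C,S}
  cell(0,1) aa: {C,S,X2,X3,X4,X5,X6}  orig:{C,S}
  cell(1,2) aa: {C,S,X2,X3,X4,X5,X6}  orig:{C,S}
  cell(2,3) aa: {C,S,X2,X3,X4,X5,X6}  orig:{C,S}
  cell(3,4) aa: {C,S,X2,X3,X4,X5,X6}  orig:{C,S}
  cell(4,5) aa: {C,S,X2,X3,X4,X5,X6}  orig:{C,S}
  cell(5,6) ab: {C,S,X2,X3,X4,X5,X6}  orig:{C,S}
  cell(6,7) bb: {A,B,C,S,X3,X4,X6}  orig:{A,B,C,S}
  cell(7,8) ba: {C,S,X3,X4,X6}  orig:{C,S}
  cell(8,9) aa: {C,S,X2,X3,X4,X5,X6}  orig:{C,S}
  cell(9,10) ab: {C,S,X2,X3,X4,X5,X6}  orig:{C,S}
  cell(0,2) aaa: {B,C,S,X2,X3,X4,X5,X6}  orig:{B,C,S}
  cell(1,3) aaa: {B,C,S,X2,X3,X4,X5,X6}  orig:{B,C,S}
  cell(2,4) aaa: {B,C,S,X2,X3,X4,X5,X6}  orig:{B,C,S}
  cell(3,5) aaa: {B,C,S,X2,X3,X4,X5,X6}  orig:{B,C,S}
  cell(4,6) aab: {A,B,C,S,X2,X3,X4,X5,X6}  orig:{A,B,C,S}
  cell(5,7) abb: {A,B,C,S,X2,X3,X4,X5,X6}  orig:{A,B,C,S}
  cell(6,8) bba: {C,S,X3,X4,X6}  orig:{C,S}
  cell(7,9) baa: {A,C,S,X3,X4,X6}  orig:{A,C,S}
  cell(8,10) aab: {A,B,C,S,X2,X3,X4,X5,X6}  orig:{A,B,C,S}
  cell(0,3) aaaa: {B,C,S,X2,X3,X4,X5,X6}  orig:{B,C,S}
  cell(1,4) aaaa: {B,C,S,X2,X3,X4,X5,X6}  orig:{B,C,S}
  cell(2,5) aaaa: {B,C,S,X2,X3,X4,X5,X6}  orig:{B,C,S}
  cell(3,6) aaab: {A,B,C,S,X2,X3,X4,X5,X6}  orig:{A,B,C,S}
  cell(4,7) aabb: {A,B,C,S,X2,X3,X4,X5,X6}  orig:{A,B,C,S}
  cell(5,8) abba: {B,C,S,X2,X3,X4,X5,X6}  orig:{B,C,S}
  cell(6,9) bbaa: {A,B,C,S,X3,X4,X6}  orig:{A,B,C,S}
  cell(7,10) baab: {A,C,S,X3,X4,X6}  orig:{A,C,S}
  cell(0,4) aaaaa: {A,B,C,S,X2,X3,X4,X5,X6}  orig:{A,B,C,S}
  cell(1,5) aaaaa: {A,B,C,S,X2,X3,X4,X5,X6}  orig:{A,B,C,S}
  cell(2,6) aaaab: {A,B,C,S,X2,X3,X4,X5,X6}  orig:{A,B,C,S}
  cell(3,7) aaabb: {A,B,C,S,X2,X3,X4,X5,X6}  orig:{A,B,C,S}
  cell(4,8) aabba: {B,C,S,X2,X3,X4,X5,X6}  orig:{B,C,S}
  cell(5,9) abbaa: {A,B,C,S,X2,X3,X4,X5,X6}  orig:{A,B,C,S}
  cell(6,10) bbaab: {A,B,C,S,X3,X4,X6}  orig:{A,B,C,S}
  cell(0,5) aaaaaa: {A,B,C,S,X2,X3,X4,X5,X6}  orig:{A,B,C,S}
  cell(1,6) aaaaab: {A,B,C,S,X2,X3,X4,X5,X6}  orig:{A,B,C,S}
  cell(2,7) aaaabb: {A,B,C,S,X2,X3,X4,X5,X6}  orig:{A,B,C,S}
  cell(3,8) aaabba: {A,B,C,S,X2,X3,X4,X5,X6}  orig:{A,B,C,S}
  cell(4,9) aabbaa: {A,B,C,S,X2,X3,X4,X5,X6}  orig:{A,B,C,S}
  cell(5,10) abbaab: {A,B,C,S,X2,X3,X4,X5,X6}  orig:{A,B,C,S}
  cell(0,6) aaaaaab: {A,B,C,S,X2,X3,X4,X5,X6}  orig:{A,B,C,S}
  cell(1,7) aaaaabb: {A,B,C,S,X2,X3,X4,X5,X6}  orig:{A,B,C,S}
  cell(2,8) aaaabba: {A,B,C,S,X2,X3,X4,X5,X6}  orig:{A,B,C,S}
  cell(3,9) aaabbaa: {A,B,C,S,X2,X3,X4,X5,X6}  orig:{A,B,C,S}
  cell(4,10) aabbaab: {A,B,C,S,X2,X3,X4,X5,X6}  orig:{A,B,C,S}
  cell(0,7) aaaaaabb: {A,B,C,S,X2,X3,X4,X5,X6}  orig:{A,B,C,S}
  cell(1,8) aaaaabba: {A,B,C,S,X2,X3,X4,X5,X6}  orig:{A,B,C,S}
  cell(2,9) aaaabbaa: {A,B,C,S,X2,X3,X4,X5,X6}  orig:{A,B,C,S}
  cell(3,10) aaabbaab: {A,B,C,S,X2,X3,X4,X5,X6}  orig:{A,B,C,S}
  cell(0,8) aaaaaabba: {A,B,C,S,X2,X3,X4,X5,X6}  orig:{A,B,C,S}
  cell(1,9) aaaaabbaa: {A,B,C,S,X2,X3,X4,X5,X6}  orig:{A,B,C,S}
  cell(2,10) aaaabbaab: {A,B,C,S,X2,X3,X4,X5,X6}  orig:{A,B,C,S}
  cell(0,9) aaaaaabbaa: {A,B,C,S,X2,X3,X4,X5,X6}  orig:{A,B,C,S}
  cell(1,10) aaaaabbaab: {A,B,C,S,X2,X3,X4,X5,X6}  orig:{A,B,C,S}
  cell(0,10) aaaaaabbaab: {A,B,C,S,X2,X3,X4,X5,X6}  orig:{A,B,C,S}

S ∈ T[0,10] ⇒ YES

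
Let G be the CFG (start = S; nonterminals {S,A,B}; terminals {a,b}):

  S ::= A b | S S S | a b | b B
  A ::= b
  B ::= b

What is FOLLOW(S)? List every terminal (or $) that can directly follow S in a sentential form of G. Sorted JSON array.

FIRST iteration:
round 1:
  A via A→b: +{b}
  B via B→b: +{b}
  S via S→A b: +{b}
  S via S→a b: +{a}
  FIRST[S]={a,b}  FIRST[A]={b}  FIRST[B]={b}
round 2: — fixpoint
  FIRST[S]={a,b}  FIRST[A]={b}  FIRST[B]={b}

FOLLOW sets:
initialize: $ ∈ FOLLOW(S)
[1]
  S→A b: FOLLOW(A) ⊇ FIRST(b) = {b}; new: +{b}
  S→S S S: FOLLOW(S) ⊇ FIRST(S) = {a,b}; new: +{a,b}
  S→b B: FOLLOW(B) ⊇ FOLLOW(S) ⊇ {$,a,b}; new: +{$,a,b}
  FOLLOW(S)={$,a,b}  FOLLOW(A)={b}  FOLLOW(B)={$,a,b}
[2] done
  FOLLOW(S)={$,a,b}  FOLLOW(A)={b}  FOLLOW(B)={$,a,b}

FOLLOW(S) = ["$", "a", "b"]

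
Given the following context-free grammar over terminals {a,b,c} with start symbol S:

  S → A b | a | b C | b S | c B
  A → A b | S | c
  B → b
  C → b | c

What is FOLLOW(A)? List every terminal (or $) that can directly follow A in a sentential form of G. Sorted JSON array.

FIRST sets, iterate to fixpoint:
iter 1:
  A via A→c: +{c}
  B via B→b: +{b}
  C via C→b: +{b}
  C via C→c: +{c}
  S via S→A b: +{c}
  S via S→a: +{a}
  S via S→b C: +{b}
  FIRST[S]={a,b,c}  FIRST[A]={c}  FIRST[B]={b}  FIRST[C]={b,c}
iter 2:
  A via A→S: +{a,b}
  FIRST[S]={a,b,c}  FIRST[A]={a,b,c}  FIRST[B]={b}  FIRST[C]={b,c}
iter 3: — fixpoint
  FIRST[S]={a,b,c}  FIRST[A]={a,b,c}  FIRST[B]={b}  FIRST[C]={b,c}

FOLLOW sets:
seed FOLLOW(S) with $
iter 1:
  A→A b: FOLLOW(A) ⊇ FIRST(b) = {b}; new: +{b}
  A→S: FOLLOW(S) ⊇ FOLLOW(A) ⊇ {b}; new: +{b}
  S→b C: FOLLOW(C) ⊇ FOLLOW(S) ⊇ {$,b}; new: +{$,b}
  S→c B: FOLLOW(B) ⊇ FOLLOW(S) ⊇ {$,b}; new: +{$,b}
  FOLLOW[S]={$,b}  FOLLOW[A]={b}  FOLLOW[B]={$,b}  FOLLOW[C]={$,b}
iter 2: (no change)
  FOLLOW[S]={$,b}  FOLLOW[A]={b}  FOLLOW[B]={$,b}  FOLLOW[C]={$,b}

FOLLOW(A) = ["b"]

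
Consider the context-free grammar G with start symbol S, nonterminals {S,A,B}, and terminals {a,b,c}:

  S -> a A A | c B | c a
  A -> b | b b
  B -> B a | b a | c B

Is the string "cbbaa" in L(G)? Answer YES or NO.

CNF form of G:
  S -> T1 X3 | T2 B | T2 T1
  A -> T0 T0 | b
  B -> B T1 | T0 T1 | T2 B
  T0 -> b
  T1 -> a
  T2 -> c
  X3 -> A A

Fill CYK table bottom-up:
  T[0,0] 'c' = {T2}  orig:{}
  T[1,1] 'b' = {A,T0}  orig:{A}
  T[2,2] 'b' = {A,T0}  orig:{A}
  T[3,3] 'a' = {T1}  orig:{}
  T[4,4] 'a' = {T1}  orig:{}
  T[0,1] 'cb' = ∅
  T[1,2] 'bb' = {A,X3}  orig:{A}
  T[2,3] 'ba' = {B}
  T[3,4] 'aa' = ∅
  T[0,2] 'cbb' = ∅
  T[1,3] 'bba' = ∅
  T[2,4] 'baa' = {B}
  T[0,3] 'cbba' = ∅
  T[1,4] 'bbaa' = ∅
  T[0,4] 'cbbaa' = ∅

S ∉ T[0,4] ⇒ NO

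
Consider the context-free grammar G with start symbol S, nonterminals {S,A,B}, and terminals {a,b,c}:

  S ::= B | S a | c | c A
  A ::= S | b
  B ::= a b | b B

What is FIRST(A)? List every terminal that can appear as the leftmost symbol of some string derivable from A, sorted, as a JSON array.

FIRST sets, iterate to fixpoint:
[1]
  A via A→b: +{b}
  B via B→a b: +{a}
  B via B→b B: +{b}
  S via S→B: +{a,b}
  S via S→c: +{c}
  FIRST[S]={a,b,c}  FIRST[A]={b}  FIRST[B]={a,b}
[2]
  A via A→S: +{a,c}
  FIRST[S]={a,b,c}  FIRST[A]={a,b,c}  FIRST[B]={a,b}
[3] (stable)
  FIRST[S]={a,b,c}  FIRST[A]={a,b,c}  FIRST[B]={a,b}

FIRST(A) = ["a", "b", "c"]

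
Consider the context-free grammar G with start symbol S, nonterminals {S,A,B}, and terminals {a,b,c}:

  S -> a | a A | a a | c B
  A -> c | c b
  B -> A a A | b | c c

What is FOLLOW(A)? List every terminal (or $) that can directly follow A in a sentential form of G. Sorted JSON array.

FIRST iteration:
round 1:
  A via A→c: +{c}
  B via B→A a A: +{c}
  B via B→b: +{b}
  S via S→a: +{a}
  S via S→c B: +{c}
  S: {a,c}  A: {c}  B: {b,c}
round 2: (stable)
  S: {a,c}  A: {c}  B: {b,c}

FOLLOW sets:
seed FOLLOW(S) with $
pass 1:
  B→A a A: FOLLOW(A) ⊇ FIRST(a) = {a}; new: +{a}
  S→a A: FOLLOW(A) ⊇ FOLLOW(S) ⊇ {$}; new: +{$}
  S→c B: FOLLOW(B) ⊇ FOLLOW(S) ⊇ {$}; new: +{$}
  FOLLOW(S)={$}  FOLLOW(A)={$,a}  FOLLOW(B)={$}
pass 2: done
  FOLLOW(S)={$}  FOLLOW(A)={$,a}  FOLLOW(B)={$}

FOLLOW(A) = ["$", "a"]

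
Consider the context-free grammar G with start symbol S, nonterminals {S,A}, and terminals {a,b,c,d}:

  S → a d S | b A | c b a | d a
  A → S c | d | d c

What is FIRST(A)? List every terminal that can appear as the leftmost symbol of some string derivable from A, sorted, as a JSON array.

FIRST sets, iterate to fixpoint:
[1]
  A via A→d: +{d}
  S via S→a d S: +{a}
  S via S→b A: +{b}
  S via S→c b a: +{c}
  S via S→d a: +{d}
  FIRST(S)={a,b,c,d}  FIRST(A)={d}
[2]
  A via A→S c: +{a,b,c}
  FIRST(S)={a,b,c,d}  FIRST(A)={a,b,c,d}
[3] done
  FIRST(S)={a,b,c,d}  FIRST(A)={a,b,c,d}

FIRST(A) = ["a", "b", "c", "d"]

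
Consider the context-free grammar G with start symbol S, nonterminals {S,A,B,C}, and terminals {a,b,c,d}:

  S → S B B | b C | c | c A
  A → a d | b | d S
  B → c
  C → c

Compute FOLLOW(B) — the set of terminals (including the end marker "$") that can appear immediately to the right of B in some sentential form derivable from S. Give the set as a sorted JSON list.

Compute FIRST by fixpoint:
round 1:
  A via A→a d: +{a}
  A via A→b: +{b}
  A via A→d S: +{d}
  B via B→c: +{c}
  C via C→c: +{c}
  S via S→b C: +{b}
  S via S→c: +{c}
  FIRST[S]={b,c}  FIRST[A]={a,b,d}  FIRST[B]={c}  FIRST[C]={c}
round 2: (stable)
  FIRST[S]={b,c}  FIRST[A]={a,b,d}  FIRST[B]={c}  FIRST[C]={c}

FOLLOW sets:
initialize: $ ∈ FOLLOW(S)
pass 1:
  S→S B B: FOLLOW(S) ⊇ FIRST(B) = {c}; new: +{c}
  S→S B B: FOLLOW(B) ⊇ FIRST(B) = {c}; new: +{c}
  S→S B B: FOLLOW(B) ⊇ FOLLOW(S) ⊇ {$,c}; new: +{$}
  S→b C: FOLLOW(C) ⊇ FOLLOW(S) ⊇ {$,c}; new: +{$,c}
  S→c A: FOLLOW(A) ⊇ FOLLOW(S) ⊇ {$,c}; new: +{$,c}
  FOLLOW[S]={$,c}  FOLLOW[A]={$,c}  FOLLOW[B]={$,c}  FOLLOW[C]={$,c}
pass 2: done
  FOLLOW[S]={$,c}  FOLLOW[A]={$,c}  FOLLOW[B]={$,c}  FOLLOW[C]={$,c}

FOLLOW(B) = ["$", "c"]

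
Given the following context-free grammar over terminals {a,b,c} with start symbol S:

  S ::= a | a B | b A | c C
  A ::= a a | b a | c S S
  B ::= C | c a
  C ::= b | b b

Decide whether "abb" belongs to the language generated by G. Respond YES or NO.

CNF form of G:
  S -> T0 B | T1 A | T2 C | a
  A -> T0 T0 | T1 T0 | T2 X3
  B -> T1 T1 | T2 T0 | b
  C -> T1 T1 | b
  T0 -> a
  T1 -> b
  T2 -> c
  X3 -> S S

CYK fill:
  [0..0]={S,T0}  "a"  orig:{S}
  [1..1]={B,C,T1}  "b"  orig:{B,C}
  [2..2]={B,C,T1}  "b"  orig:{B,C}
  [0..1]={S}  "ab"
  [1..2]={B,C}  "bb"
  [0..2]={S}  "abb"

S ∈ T[0,2] ⇒ YES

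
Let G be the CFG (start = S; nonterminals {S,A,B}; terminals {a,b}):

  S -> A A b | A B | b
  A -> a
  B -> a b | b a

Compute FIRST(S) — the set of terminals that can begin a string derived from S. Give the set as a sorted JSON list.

FIRST iteration:
pass 1:
  A via A→a: +{a}
  B via B→a b: +{a}
  B via B→b a: +{b}
  S via S→A A b: +{a}
  S via S→b: +{b}
  S: {a,b}  A: {a}  B: {a,b}
pass 2: (no change)
  S: {a,b}  A: {a}  B: {a,b}

FIRST(S) = ["a", "b"]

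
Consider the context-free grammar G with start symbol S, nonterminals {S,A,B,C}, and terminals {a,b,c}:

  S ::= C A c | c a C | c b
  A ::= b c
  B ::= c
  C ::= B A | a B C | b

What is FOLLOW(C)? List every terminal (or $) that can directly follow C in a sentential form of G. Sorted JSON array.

FIRST sets, iterate to fixpoint:
pass 1:
  A via A→b c: +{b}
  B via B→c: +{c}
  C via C→B A: +{c}
  C via C→a B C: +{a}
  C via C→b: +{b}
  S via S→C A c: +{a,b,c}
  S: {a,b,c}  A: {b}  B: {c}  C: {a,b,c}
pass 2: (no change)
  S: {a,b,c}  A: {b}  B: {c}  C: {a,b,c}

Compute FOLLOW by fixpoint:
initialize: $ ∈ FOLLOW(S)
[1]
  C→B A: FOLLOW(B) ⊇ FIRST(A) = {b}; new: +{b}
  C→a B C: FOLLOW(B) ⊇ FIRST(C) = {a,b,c}; new: +{a,c}
  S→C A c: FOLLOW(C) ⊇ FIRST(A) = {b}; new: +{b}
  S→C A c: FOLLOW(A) ⊇ FIRST(c) = {c}; new: +{c}
  S→c a C: FOLLOW(C) ⊇ FOLLOW(S) ⊇ {$}; new: +{$}
  FOLLOW(S)={$}  FOLLOW(A)={c}  FOLLOW(B)={a,b,c}  FOLLOW(C)={$,b}
[2]
  C→B A: FOLLOW(A) ⊇ FOLLOW(C) ⊇ {$,b}; new: +{$,b}
  FOLLOW(S)={$}  FOLLOW(A)={$,b,c}  FOLLOW(B)={a,b,c}  FOLLOW(C)={$,b}
[3] done
  FOLLOW(S)={$}  FOLLOW(A)={$,b,c}  FOLLOW(B)={a,b,c}  FOLLOW(C)={$,b}

FOLLOW(C) = ["$", "b"]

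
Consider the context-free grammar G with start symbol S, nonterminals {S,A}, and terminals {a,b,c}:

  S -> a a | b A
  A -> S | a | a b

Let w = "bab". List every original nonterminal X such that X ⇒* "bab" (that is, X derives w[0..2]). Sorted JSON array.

Convert to CNF:
  S -> T0 T0 | T1 A
  A -> T0 T0 | T0 T1 | T1 A | a
  T0 -> a
  T1 -> b

CYK fill (cells [i..j] with 0 ≤ i ≤ j ≤ 2 only):
  [0..0]={T1}  "b"  orig:{}
  [1..1]={A,T0}  "a"  orig:{A}
  [2..2]={T1}  "b"  orig:{}
  [0..1]={A,S}  "ba"
  [1..2]={A}  "ab"
  [0..2]={A,S}  "bab"

Original NTs in T[0,2] deriving "bab": ["A", "S"]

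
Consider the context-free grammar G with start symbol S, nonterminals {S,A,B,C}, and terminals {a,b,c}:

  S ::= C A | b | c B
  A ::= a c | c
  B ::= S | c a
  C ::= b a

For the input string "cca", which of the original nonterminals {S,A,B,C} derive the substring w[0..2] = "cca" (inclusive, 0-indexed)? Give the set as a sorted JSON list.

Convert to CNF:
  S -> C A | T1 B | b
  A -> T0 T1 | c
  B -> C A | T1 B | T1 T0 | b
  C -> T2 T0
  T0 -> a
  T1 -> c
  T2 -> b

CYK table (by increasing span), restricted to cells inside w[0..2]:
  cell(0,0) c: {A,T1}  orig:{A}
  cell(1,1) c: {A,T1}  orig:{A}
  cell(2,2) a: {T0}  orig:{}
  cell(0,1) cc: ∅
  cell(1,2) ca: {B}
  cell(0,2) cca: {B,S}

Original NTs in T[0,2] deriving "cca": ["B", "S"]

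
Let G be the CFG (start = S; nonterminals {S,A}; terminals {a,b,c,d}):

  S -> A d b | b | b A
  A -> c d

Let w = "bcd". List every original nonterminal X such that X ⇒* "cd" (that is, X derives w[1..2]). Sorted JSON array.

Convert to CNF:
  S -> A X3 | T2 A | b
  A -> T0 T1
  T0 -> c
  T1 -> d
  T2 -> b
  X3 -> T1 T2

Fill CYK table bottom-up, restricted to cells inside w[1..2]:
  cell(1,1) c: {T0}  orig:{}
  cell(2,2) d: {T1}  orig:{}
  cell(1,2) cd: {A}

Original NTs in T[1,2] deriving "cd": ["A"]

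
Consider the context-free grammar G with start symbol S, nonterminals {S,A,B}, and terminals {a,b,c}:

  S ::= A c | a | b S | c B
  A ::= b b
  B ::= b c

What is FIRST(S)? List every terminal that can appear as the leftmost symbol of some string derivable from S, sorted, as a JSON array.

FIRST sets, iterate to fixpoint:
iter 1:
  A via A→b b: +{b}
  B via B→b c: +{b}
  S via S→A c: +{b}
  S via S→a: +{a}
  S via S→c B: +{c}
  FIRST[S]={a,b,c}  FIRST[A]={b}  FIRST[B]={b}
iter 2: (stable)
  FIRST[S]={a,b,c}  FIRST[A]={b}  FIRST[B]={b}

FIRST(S) = ["a", "b", "c"]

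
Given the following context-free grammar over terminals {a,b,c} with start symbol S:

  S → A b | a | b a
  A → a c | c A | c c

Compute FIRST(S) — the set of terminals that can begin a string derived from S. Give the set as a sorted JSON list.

Compute FIRST by fixpoint:
pass 1:
  A via A→a c: +{a}
  A via A→c A: +{c}
  S via S→A b: +{a,c}
  S via S→b a: +{b}
  FIRST(S)={a,b,c}  FIRST(A)={a,c}
pass 2: (no change)
  FIRST(S)={a,b,c}  FIRST(A)={a,c}

FIRST(S) = ["a", "b", "c"]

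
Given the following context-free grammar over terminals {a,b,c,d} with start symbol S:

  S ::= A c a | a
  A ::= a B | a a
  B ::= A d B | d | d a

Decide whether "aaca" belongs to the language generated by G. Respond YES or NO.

CNF form of G:
  S -> A X4 | a
  A -> T0 B | T0 T0
  B -> A X3 | T1 T0 | d
  T0 -> a
  T1 -> d
  T2 -> c
  X3 -> T1 B
  X4 -> T2 T0

Fill CYK table bottom-up:
  [0..0]={S,T0}  "a"  orig:{S}
  [1..1]={S,T0}  "a"  orig:{S}
  [2..2]={T2}  "c"  orig:{}
  [3..3]={S,T0}  "a"  orig:{S}
  [0..1]={A}  "aa"
  [1..2]=∅  "ac"
  [2..3]={X4}  "ca"  orig:{}
  [0..2]=∅  "aac"
  [1..3]=∅  "aca"
  [0..3]={S}  "aaca"

S ∈ T[0,3] ⇒ YES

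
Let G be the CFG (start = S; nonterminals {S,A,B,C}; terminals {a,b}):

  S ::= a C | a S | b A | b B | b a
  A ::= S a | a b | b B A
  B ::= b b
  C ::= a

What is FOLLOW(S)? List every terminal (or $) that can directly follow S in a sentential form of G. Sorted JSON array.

FIRST iteration:
pass 1:
  A via A→a b: +{a}
  A via A→b B A: +{b}
  B via B→b b: +{b}
  C via C→a: +{a}
  S via S→a C: +{a}
  S via S→b A: +{b}
  FIRST[S]={a,b}  FIRST[A]={a,b}  FIRST[B]={b}  FIRST[C]={a}
pass 2: — fixpoint
  FIRST[S]={a,b}  FIRST[A]={a,b}  FIRST[B]={b}  FIRST[C]={a}

FOLLOW sets:
seed FOLLOW(S) with $
round 1:
  A→S a: FOLLOW(S) ⊇ FIRST(a) = {a}; new: +{a}
  A→b B A: FOLLOW(B) ⊇ FIRST(A) = {a,b}; new: +{a,b}
  S→a C: FOLLOW(C) ⊇ FOLLOW(S) ⊇ {$,a}; new: +{$,a}
  S→b A: FOLLOW(A) ⊇ FOLLOW(S) ⊇ {$,a}; new: +{$,a}
  S→b B: FOLLOW(B) ⊇ FOLLOW(S) ⊇ {$,a}; new: +{$}
  FOLLOW[S]={$,a}  FOLLOW[A]={$,a}  FOLLOW[B]={$,a,b}  FOLLOW[C]={$,a}
round 2: done
  FOLLOW[S]={$,a}  FOLLOW[A]={$,a}  FOLLOW[B]={$,a,b}  FOLLOW[C]={$,a}

FOLLOW(S) = ["$", "a"]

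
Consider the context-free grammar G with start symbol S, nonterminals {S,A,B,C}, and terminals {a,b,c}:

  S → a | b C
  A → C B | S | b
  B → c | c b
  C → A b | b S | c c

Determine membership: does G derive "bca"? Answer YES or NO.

Convert to CNF:
  S -> T0 C | a
  A -> C B | T0 C | a | b
  B -> T1 T0 | c
  C -> A T0 | T0 S | T1 T1
  T0 -> b
  T1 -> c

CYK table (by increasing span):
  T[0,0] 'b' = {A,T0}  orig:{A}
  T[1,1] 'c' = {B,T1}  orig:{B}
  T[2,2] 'a' = {A,S}
  T[0,1] 'bc' = ∅
  T[1,2] 'ca' = ∅
  T[0,2] 'bca' = ∅

S ∉ T[0,2] ⇒ NO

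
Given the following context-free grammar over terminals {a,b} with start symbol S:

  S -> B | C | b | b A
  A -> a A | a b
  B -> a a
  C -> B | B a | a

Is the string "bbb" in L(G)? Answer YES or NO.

CNF form of G:
  S -> B T0 | T0 T0 | T1 A | a | b
  A -> T0 A | T0 T1
  B -> T0 T0
  C -> B T0 | T0 T0 | a
  T0 -> a
  T1 -> b

CYK table (by increasing span):
  T[0,0] 'b' = {S,T1}  orig:{S}
  T[1,1] 'b' = {S,T1}  orig:{S}
  T[2,2] 'b' = {S,T1}  orig:{S}
  T[0,1] 'bb' = ∅
  T[1,2] 'bb' = ∅
  T[0,2] 'bbb' = ∅

S ∉ T[0,2] ⇒ NO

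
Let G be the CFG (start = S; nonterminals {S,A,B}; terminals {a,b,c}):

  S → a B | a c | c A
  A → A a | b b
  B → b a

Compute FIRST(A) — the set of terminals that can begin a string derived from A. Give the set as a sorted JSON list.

FIRST sets, iterate to fixpoint:
[1]
  A via A→b b: +{b}
  B via B→b a: +{b}
  S via S→a B: +{a}
  S via S→c A: +{c}
  FIRST[S]={a,c}  FIRST[A]={b}  FIRST[B]={b}
[2] (no change)
  FIRST[S]={a,c}  FIRST[A]={b}  FIRST[B]={b}

FIRST(A) = ["b"]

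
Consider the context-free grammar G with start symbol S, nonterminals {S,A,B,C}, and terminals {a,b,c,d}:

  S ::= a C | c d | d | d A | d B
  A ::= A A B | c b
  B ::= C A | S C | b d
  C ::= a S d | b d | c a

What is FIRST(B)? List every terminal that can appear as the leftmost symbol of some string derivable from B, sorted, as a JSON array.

FIRST iteration:
iter 1:
  A via A→c b: +{c}
  B via B→b d: +{b}
  C via C→a S d: +{a}
  C via C→b d: +{b}
  C via C→c a: +{c}
  S via S→a C: +{a}
  S via S→c d: +{c}
  S via S→d: +{d}
  FIRST[S]={a,c,d}  FIRST[A]={c}  FIRST[B]={b}  FIRST[C]={a,b,c}
iter 2:
  B via B→C A: +{a,c}
  B via B→S C: +{d}
  FIRST[S]={a,c,d}  FIRST[A]={c}  FIRST[B]={a,b,c,d}  FIRST[C]={a,b,c}
iter 3: (no change)
  FIRST[S]={a,c,d}  FIRST[A]={c}  FIRST[B]={a,b,c,d}  FIRST[C]={a,b,c}

FIRST(B) = ["a", "b", "c", "d"]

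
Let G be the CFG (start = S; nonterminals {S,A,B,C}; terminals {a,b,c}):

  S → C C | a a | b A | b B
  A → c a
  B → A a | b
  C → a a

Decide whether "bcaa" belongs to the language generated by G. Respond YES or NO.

Convert to CNF:
  S -> C C | T1 T1 | T2 A | T2 B
  A -> T0 T1
  B -> A T1 | b
  C -> T1 T1
  T0 -> c
  T1 -> a
  T2 -> b

CYK table (by increasing span):
  cell(0,0) b: {B,T2}  orig:{B}
  cell(1,1) c: {T0}  orig:{}
  cell(2,2) a: {T1}  orig:{}
  cell(3,3) a: {T1}  orig:{}
  cell(0,1) bc: ∅
  cell(1,2) ca: {A}
  cell(2,3) aa: {C,S}
  cell(0,2) bca: {S}
  cell(1,3) caa: {B}
  cell(0,3) bcaa: {S}

S ∈ T[0,3] ⇒ YES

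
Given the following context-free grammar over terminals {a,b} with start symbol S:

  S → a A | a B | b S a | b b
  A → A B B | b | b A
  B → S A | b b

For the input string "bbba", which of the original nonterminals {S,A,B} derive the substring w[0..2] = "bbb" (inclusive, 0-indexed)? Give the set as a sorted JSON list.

Convert to CNF:
  S -> T0 T0 | T0 X3 | T1 A | T1 B
  A -> A X2 | T0 A | b
  B -> S A | T0 T0
  T0 -> b
  T1 -> a
  X2 -> B B
  X3 -> S T1

CYK table (by increasing span), restricted to cells inside w[0..2]:
  cell(0,0) b: {A,T0}  orig:{A}
  cell(1,1) b: {A,T0}  orig:{A}
  cell(2,2) b: {A,T0}  orig:{A}
  cell(0,1) bb: {A,B,S}
  cell(1,2) bb: {A,B,S}
  cell(0,2) bbb: {A,B}

Original NTs in T[0,2] deriving "bbb": ["A", "B"]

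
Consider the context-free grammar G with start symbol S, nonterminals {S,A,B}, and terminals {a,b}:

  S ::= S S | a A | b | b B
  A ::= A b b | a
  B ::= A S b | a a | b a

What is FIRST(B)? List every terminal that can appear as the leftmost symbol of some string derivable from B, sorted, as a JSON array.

FIRST iteration:
iter 1:
  A via A→a: +{a}
  B via B→A S b: +{a}
  B via B→b a: +{b}
  S via S→a A: +{a}
  S via S→b: +{b}
  FIRST[S]={a,b}  FIRST[A]={a}  FIRST[B]={a,b}
iter 2: (no change)
  FIRST[S]={a,b}  FIRST[A]={a}  FIRST[B]={a,b}

FIRST(B) = ["a", "b"]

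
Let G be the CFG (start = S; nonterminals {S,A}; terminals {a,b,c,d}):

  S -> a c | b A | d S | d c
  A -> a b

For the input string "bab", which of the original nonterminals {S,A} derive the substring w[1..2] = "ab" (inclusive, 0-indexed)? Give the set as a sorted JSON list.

CNF form of G:
  S -> T0 T2 | T1 A | T3 S | T3 T2
  A -> T0 T1
  T0 -> a
  T1 -> b
  T2 -> c
  T3 -> d

CYK fill (cells [i..j] with 1 ≤ i ≤ j ≤ 2 only):
  cell(1,1) a: {T0}  orig:{}
  cell(2,2) b: {T1}  orig:{}
  cell(1,2) ab: {A}

Original NTs in T[1,2] deriving "ab": ["A"]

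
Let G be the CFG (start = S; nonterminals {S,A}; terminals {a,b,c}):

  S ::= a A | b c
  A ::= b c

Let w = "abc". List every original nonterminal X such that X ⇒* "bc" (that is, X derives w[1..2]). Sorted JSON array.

CNF form of G:
  S -> T0 T1 | T2 A
  A -> T0 T1
  T0 -> b
  T1 -> c
  T2 -> a

Fill CYK table bottom-up — only the sub-triangle for w[1..2]:
  T[1,1] 'b' = {T0}  orig:{}
  T[2,2] 'c' = {T1}  orig:{}
  T[1,2] 'bc' = {A,S}

Original NTs in T[1,2] deriving "bc": ["A", "S"]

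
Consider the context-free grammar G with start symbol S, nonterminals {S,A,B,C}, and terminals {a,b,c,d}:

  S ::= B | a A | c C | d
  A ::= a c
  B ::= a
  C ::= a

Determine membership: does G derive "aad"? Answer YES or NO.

Convert to CNF:
  S -> T0 A | T1 C | a | d
  A -> T0 T1
  B -> a
  C -> a
  T0 -> a
  T1 -> c

CYK table (by increasing span):
  T[0,0] 'a' = {B,C,S,T0}  orig:{B,C,S}
  T[1,1] 'a' = {B,C,S,T0}  orig:{B,C,S}
  T[2,2] 'd' = {S}
  T[0,1] 'aa' = ∅
  T[1,2] 'ad' = ∅
  T[0,2] 'aad' = ∅

S ∉ T[0,2] ⇒ NO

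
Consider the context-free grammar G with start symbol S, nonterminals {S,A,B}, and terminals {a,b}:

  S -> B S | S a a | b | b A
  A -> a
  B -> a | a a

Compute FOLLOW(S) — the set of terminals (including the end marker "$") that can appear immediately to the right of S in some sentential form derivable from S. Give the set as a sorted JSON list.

Compute FIRST by fixpoint:
iter 1:
  A via A→a: +{a}
  B via B→a: +{a}
  S via S→B S: +{a}
  S via S→b: +{b}
  FIRST[S]={a,b}  FIRST[A]={a}  FIRST[B]={a}
iter 2: (stable)
  FIRST[S]={a,b}  FIRST[A]={a}  FIRST[B]={a}

FOLLOW sets:
FOLLOW(S) := {$}
[1]
  S→B S: FOLLOW(B) ⊇ FIRST(S) = {a,b}; new: +{a,b}
  S→S a a: FOLLOW(S) ⊇ FIRST(a) = {a}; new: +{a}
  S→b A: FOLLOW(A) ⊇ FOLLOW(S) ⊇ {$,a}; new: +{$,a}
  FOLLOW[S]={$,a}  FOLLOW[A]={$,a}  FOLLOW[B]={a,b}
[2] — fixpoint
  FOLLOW[S]={$,a}  FOLLOW[A]={$,a}  FOLLOW[B]={a,b}

FOLLOW(S) = ["$", "a"]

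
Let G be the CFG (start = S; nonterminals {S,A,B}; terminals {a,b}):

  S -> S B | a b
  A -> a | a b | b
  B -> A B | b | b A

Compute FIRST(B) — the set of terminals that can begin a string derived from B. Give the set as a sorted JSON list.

Compute FIRST by fixpoint:
iter 1:
  A via A→a: +{a}
  A via A→b: +{b}
  B via B→A B: +{a,b}
  S via S→a b: +{a}
  FIRST[S]={a}  FIRST[A]={a,b}  FIRST[B]={a,b}
iter 2: done
  FIRST[S]={a}  FIRST[A]={a,b}  FIRST[B]={a,b}

FIRST(B) = ["a", "b"]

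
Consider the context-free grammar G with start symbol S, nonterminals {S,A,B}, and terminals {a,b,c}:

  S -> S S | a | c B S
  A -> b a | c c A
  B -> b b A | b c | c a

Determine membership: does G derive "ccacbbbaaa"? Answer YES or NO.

Convert to CNF:
  S -> S S | T2 X5 | a
  A -> T0 T1 | T2 X3
  B -> T0 T2 | T0 X4 | T2 T1
  T0 -> b
  T1 -> a
  T2 -> c
  X3 -> T2 A
  X4 -> T0 A
  X5 -> B S

CYK table (by increasing span):
  cell(0,0) c: {T2}  orig:{}
  cell(1,1) c: {T2}  orig:{}
  cell(2,2) a: {S,T1}  orig:{S}
  cell(3,3) c: {T2}  orig:{}
  cell(4,4) b: {T0}  orig:{}
  cell(5,5) b: {T0}  orig:{}
  cell(6,6) b: {T0}  orig:{}
  cell(7,7) a: {S,T1}  orig:{S}
  cell(8,8) a: {S,T1}  orig:{S}
  cell(9,9) a: {S,T1}  orig:{S}
  cell(0,1) cc: ∅
  cell(1,2) ca: {B}
  cell(2,3) ac: ∅
  cell(3,4) cb: ∅
  cell(4,5) bb: ∅
  cell(5,6) bb: ∅
  cell(6,7) ba: {A}
  cell(7,8) aa: {S}
  cell(8,9) aa: {S}
  cell(0,2) cca: ∅
  cell(1,3) cac: ∅
  cell(2,4) acb: ∅
  cell(3,5) cbb: ∅
  cell(4,6) bbb: ∅
  cell(5,7) bba: {X4}  orig:{}
  cell(6,8) baa: ∅
  cell(7,9) aaa: {S}
  cell(0,3) ccac: ∅
  cell(1,4) cacb: ∅
  cell(2,5) acbb: ∅
  cell(3,6) cbbb: ∅
  cell(4,7) bbba: {B}
  cell(5,8) bbaa: ∅
  cell(6,9) baaa: ∅
  cell(0,4) ccacb: ∅
  cell(1,5) cacbb: ∅
  cell(2,6) acbbb: ∅
  cell(3,7) cbbba: ∅
  cell(4,8) bbbaa: {X5}  orig:{}
  cell(5,9) bbaaa: ∅
  cell(0,5) ccacbb: ∅
  cell(1,6) cacbbb: ∅
  cell(2,7) acbbba: ∅
  cell(3,8) cbbbaa: {S}
  cell(4,9) bbbaaa: {X5}  orig:{}
  cell(0,6) ccacbbb: ∅
  cell(1,7) cacbbba: ∅
  cell(2,8) acbbbaa: {S}
  cell(3,9) cbbbaaa: {S}
  cell(0,7) ccacbbba: ∅
  cell(1,8) cacbbbaa: {X5}  orig:{}
  cell(2,9) acbbbaaa: {S}
  cell(0,8) ccacbbbaa: {S}
  cell(1,9) cacbbbaaa: {X5}  orig:{}
  cell(0,9) ccacbbbaaa: {S}

S ∈ T[0,9] ⇒ YES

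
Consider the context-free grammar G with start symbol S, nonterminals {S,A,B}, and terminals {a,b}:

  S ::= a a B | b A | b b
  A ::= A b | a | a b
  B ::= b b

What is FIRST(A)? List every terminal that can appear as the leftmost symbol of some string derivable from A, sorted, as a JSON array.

FIRST sets, iterate to fixpoint:
pass 1:
  A via A→a: +{a}
  B via B→b b: +{b}
  S via S→a a B: +{a}
  S via S→b A: +{b}
  S: {a,b}  A: {a}  B: {b}
pass 2: (stable)
  S: {a,b}  A: {a}  B: {b}

FIRST(A) = ["a"]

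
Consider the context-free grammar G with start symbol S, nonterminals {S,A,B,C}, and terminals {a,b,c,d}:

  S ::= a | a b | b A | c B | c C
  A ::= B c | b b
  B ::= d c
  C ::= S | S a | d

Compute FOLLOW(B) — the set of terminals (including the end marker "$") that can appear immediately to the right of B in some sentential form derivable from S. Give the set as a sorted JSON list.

FIRST sets, iterate to fixpoint:
iter 1:
  A via A→b b: +{b}
  B via B→d c: +{d}
  C via C→d: +{d}
  S via S→a: +{a}
  S via S→b A: +{b}
  S via S→c B: +{c}
  FIRST(S)={a,b,c}  FIRST(A)={b}  FIRST(B)={d}  FIRST(C)={d}
iter 2:
  A via A→B c: +{d}
  C via C→S: +{a,b,c}
  FIRST(S)={a,b,c}  FIRST(A)={b,d}  FIRST(B)={d}  FIRST(C)={a,b,c,d}
iter 3: (stable)
  FIRST(S)={a,b,c}  FIRST(A)={b,d}  FIRST(B)={d}  FIRST(C)={a,b,c,d}

Compute FOLLOW by fixpoint:
initialize: $ ∈ FOLLOW(S)
iter 1:
  A→B c: FOLLOW(B) ⊇ FIRST(c) = {c}; new: +{c}
  C→S a: FOLLOW(S) ⊇ FIRST(a) = {a}; new: +{a}
  S→b A: FOLLOW(A) ⊇ FOLLOW(S) ⊇ {$,a}; new: +{$,a}
  S→c B: FOLLOW(B) ⊇ FOLLOW(S) ⊇ {$,a}; new: +{$,a}
  S→c C: FOLLOW(C) ⊇ FOLLOW(S) ⊇ {$,a}; new: +{$,a}
  FOLLOW(S)={$,a}  FOLLOW(A)={$,a}  FOLLOW(B)={$,a,c}  FOLLOW(C)={$,a}
iter 2: — fixpoint
  FOLLOW(S)={$,a}  FOLLOW(A)={$,a}  FOLLOW(B)={$,a,c}  FOLLOW(C)={$,a}

FOLLOW(B) = ["$", "a", "c"]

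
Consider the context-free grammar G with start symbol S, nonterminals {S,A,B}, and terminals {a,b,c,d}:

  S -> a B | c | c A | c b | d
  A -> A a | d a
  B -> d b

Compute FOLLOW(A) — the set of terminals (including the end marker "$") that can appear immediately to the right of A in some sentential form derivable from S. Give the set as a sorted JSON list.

FIRST sets, iterate to fixpoint:
iter 1:
  A via A→d a: +{d}
  B via B→d b: +{d}
  S via S→a B: +{a}
  S via S→c: +{c}
  S via S→d: +{d}
  FIRST(S)={a,c,d}  FIRST(A)={d}  FIRST(B)={d}
iter 2: (stable)
  FIRST(S)={a,c,d}  FIRST(A)={d}  FIRST(B)={d}

Compute FOLLOW by fixpoint:
initialize: $ ∈ FOLLOW(S)
pass 1:
  A→A a: FOLLOW(A) ⊇ FIRST(a) = {a}; new: +{a}
  S→a B: FOLLOW(B) ⊇ FOLLOW(S) ⊇ {$}; new: +{$}
  S→c A: FOLLOW(A) ⊇ FOLLOW(S) ⊇ {$}; new: +{$}
  FOLLOW(S)={$}  FOLLOW(A)={$,a}  FOLLOW(B)={$}
pass 2: done
  FOLLOW(S)={$}  FOLLOW(A)={$,a}  FOLLOW(B)={$}

FOLLOW(A) = ["$", "a"]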